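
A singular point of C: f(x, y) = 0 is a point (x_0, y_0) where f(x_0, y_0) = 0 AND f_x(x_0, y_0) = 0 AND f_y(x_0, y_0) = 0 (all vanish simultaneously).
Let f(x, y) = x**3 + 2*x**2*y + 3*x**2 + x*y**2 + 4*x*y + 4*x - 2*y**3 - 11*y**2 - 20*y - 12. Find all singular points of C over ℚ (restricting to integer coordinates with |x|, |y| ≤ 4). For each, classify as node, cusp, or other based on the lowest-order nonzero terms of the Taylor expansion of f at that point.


Singular points: {(0, -2)}; classification: node.

Compute partial derivatives:
  f_x = 3*x**2 + 4*x*y + 6*x + y**2 + 4*y + 4.
  f_y = 2*x**2 + 2*x*y + 4*x - 6*y**2 - 22*y - 20.
Scan x_0 ∈ {−4, ..., 4}. For each x_0, f_y(x_0, y) is a polynomial in y; find its integer roots y ∈ {−4, ..., 4}, then test f_x and f at those candidates.
  x = -4: f_y(-4, y) = -6*y**2 - 30*y - 4; no integer root y with |y| ≤ 4.
  x = -3: f_y(-3, y) = -6*y**2 - 28*y - 14; no integer root y with |y| ≤ 4.
  x = -2: f_y(-2, y) = -6*y**2 - 26*y - 20; vanishes at y ∈ {-1}. (-2, -1): f_x = 9 ≠ 0.
  x = -1: f_y(-1, y) = -6*y**2 - 24*y - 22; no integer root y with |y| ≤ 4.
  x = 0: f_y(0, y) = -6*y**2 - 22*y - 20; vanishes at y ∈ {-2}. (0, -2): f_x = 0, f = 0 — SINGULAR.
  x = 1: f_y(1, y) = -6*y**2 - 20*y - 14; vanishes at y ∈ {-1}. (1, -1): f_x = 6 ≠ 0.
  x = 2: f_y(2, y) = -6*y**2 - 18*y - 4; no integer root y with |y| ≤ 4.
  x = 3: f_y(3, y) = -6*y**2 - 16*y + 10; no integer root y with |y| ≤ 4.
  x = 4: f_y(4, y) = -6*y**2 - 14*y + 28; no integer root y with |y| ≤ 4.
Only singular point on the grid: (0, -2).
Classify: substitute x = 0 + u, y = -2 + v and expand: f = u**3 + 2*u**2*v - u**2 + u*v**2 - 2*v**3 + v**2.
No constant or linear terms (consistent with a singular point). Quadratic part: -u**2 + v**2. Cubic part: u**3 + 2*u**2*v + u*v**2 - 2*v**3.
The quadratic part v**2 - u**2 = (v − u)(v + u) splits into two distinct linear factors, so there are two distinct tangent lines y − -2 = ±(x − 0) — this is a node (ordinary double point).
Classification: node.


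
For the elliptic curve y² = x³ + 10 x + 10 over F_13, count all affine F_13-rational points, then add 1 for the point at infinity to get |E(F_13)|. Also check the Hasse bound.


Affine points = {(0, 6), (0, 7), (2, 5), (2, 8), (4, 6), (4, 7), (5, 4), (5, 9), (6, 0), (8, 2), (8, 11), (9, 6), (9, 7), (12, 5), (12, 8)}; affine count = 15; |E(F_13)| = 16.

Discriminant check: Δ ∝ 4a³ + 27b² = 4·10³ + 27·10² = 4·1000 + 27·100 ≡ 5 (mod 13). Nonzero ⇒ E is nonsingular.
For each x ∈ F_13, compute rhs = x³ + 10·x + 10 mod 13, then count y ∈ F_13 with y² ≡ rhs.
  x = 0: rhs = 10, matching y values: 6, 7 (2 points).
  x = 1: rhs = 8, matching y values: none (0 points).
  x = 2: rhs = 12, matching y values: 5, 8 (2 points).
  x = 3: rhs = 2, matching y values: none (0 points).
  x = 4: rhs = 10, matching y values: 6, 7 (2 points).
  x = 5: rhs = 3, matching y values: 4, 9 (2 points).
  x = 6: rhs = 0, matching y values: 0 (1 points).
  x = 7: rhs = 7, matching y values: none (0 points).
  x = 8: rhs = 4, matching y values: 2, 11 (2 points).
  x = 9: rhs = 10, matching y values: 6, 7 (2 points).
  x = 10: rhs = 5, matching y values: none (0 points).
  x = 11: rhs = 8, matching y values: none (0 points).
  x = 12: rhs = 12, matching y values: 5, 8 (2 points).
Total affine count: 15.
Full point count |E(F_13)| = 15 + 1 = 16.
Hasse bound: |16 − (13+1)| = |2| = 2 ≤ 2√13 ≈ 7.2111 ✓.


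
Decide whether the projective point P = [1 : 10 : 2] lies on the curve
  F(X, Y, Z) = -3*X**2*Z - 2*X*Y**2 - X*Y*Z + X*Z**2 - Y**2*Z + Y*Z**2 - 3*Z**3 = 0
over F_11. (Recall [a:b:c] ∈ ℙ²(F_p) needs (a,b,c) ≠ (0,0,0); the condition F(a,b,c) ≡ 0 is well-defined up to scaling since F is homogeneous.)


F(1,10,2) ≡ 1 (mod 11); P is NOT on the curve.

Evaluate F(1, 10, 2) term-by-term (mod 11).
  -3*X**2*Z ↦ -3·1·1·2 = -6
  -2*X*Y**2 ↦ -2·1·100·1 = -200
  -X*Y*Z ↦ -1·1·10·2 = -20
  X*Z**2 ↦ 1·1·1·4 = 4
  -Y**2*Z ↦ -1·1·100·2 = -200
  Y*Z**2 ↦ 1·1·10·4 = 40
  -3*Z**3 ↦ -3·1·1·8 = -24
Sum: F(1, 10, 2) = (-6) + (-200) + (-20) + (4) + (-200) + (40) + (-24) = -406.
Reducing mod 11: -406 ≡ 1 (mod 11).
Since F(a, b, c) ≡ 1 ≠ 0 (mod 11), P does NOT lie on the curve.


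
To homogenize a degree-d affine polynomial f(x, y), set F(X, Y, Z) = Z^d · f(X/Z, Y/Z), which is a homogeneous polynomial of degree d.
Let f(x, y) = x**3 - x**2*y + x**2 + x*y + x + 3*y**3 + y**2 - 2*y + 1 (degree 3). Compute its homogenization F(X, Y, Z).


F(X, Y, Z) = X**3 - X**2*Y + X**2*Z + X*Y*Z + X*Z**2 + 3*Y**3 + Y**2*Z - 2*Y*Z**2 + Z**3

deg(f) = 3.
Substitute x = X/Z, y = Y/Z into f, then multiply by Z^3.
  monomial 1·x^3·y^0 ↦ 1·X^3·Y^0·Z^0.
  monomial -1·x^2·y^1 ↦ -1·X^2·Y^1·Z^0.
  monomial 1·x^2·y^0 ↦ 1·X^2·Y^0·Z^1.
  monomial 1·x^1·y^1 ↦ 1·X^1·Y^1·Z^1.
  monomial 1·x^1·y^0 ↦ 1·X^1·Y^0·Z^2.
  monomial 3·x^0·y^3 ↦ 3·X^0·Y^3·Z^0.
  monomial 1·x^0·y^2 ↦ 1·X^0·Y^2·Z^1.
  monomial -2·x^0·y^1 ↦ -2·X^0·Y^1·Z^2.
  monomial 1·x^0·y^0 ↦ 1·X^0·Y^0·Z^3.
Collecting: F(X, Y, Z) = X**3 - X**2*Y + X**2*Z + X*Y*Z + X*Z**2 + 3*Y**3 + Y**2*Z - 2*Y*Z**2 + Z**3.


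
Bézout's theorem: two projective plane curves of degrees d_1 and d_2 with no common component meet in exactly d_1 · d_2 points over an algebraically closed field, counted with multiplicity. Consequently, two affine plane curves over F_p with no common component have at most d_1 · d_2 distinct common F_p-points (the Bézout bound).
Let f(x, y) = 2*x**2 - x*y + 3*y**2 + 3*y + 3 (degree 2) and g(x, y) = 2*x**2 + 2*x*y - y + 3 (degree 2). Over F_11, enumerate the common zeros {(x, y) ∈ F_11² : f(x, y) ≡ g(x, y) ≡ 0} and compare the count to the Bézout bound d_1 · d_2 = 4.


Common zeros: {(2, 0), (3, 9), (8, 3), (9, 0)}; count = 4; Bézout bound = 4.

deg(f) = 2, deg(g) = 2, so Bézout bound = 4.
Scan x ∈ F_11. For each x, list the y ∈ F_11 with f(x, y) ≡ 0 and those with g(x, y) ≡ 0 (mod 11); the common zeros in that column are the intersection.
  x = 0: f ≡ 0 at y ∈ ∅; g ≡ 0 at y ∈ {3}; common: ∅.
  x = 1: f ≡ 0 at y ∈ ∅; g ≡ 0 at y ∈ {6}; common: ∅.
  x = 2: f ≡ 0 at y ∈ {0, 7}; g ≡ 0 at y ∈ {0}; common: {0}.
  x = 3: f ≡ 0 at y ∈ {2, 9}; g ≡ 0 at y ∈ {9}; common: {9}.
  x = 4: f ≡ 0 at y ∈ ∅; g ≡ 0 at y ∈ {6}; common: ∅.
  x = 5: f ≡ 0 at y ∈ ∅; g ≡ 0 at y ∈ {10}; common: ∅.
  x = 6: f ≡ 0 at y ∈ {6}; g ≡ 0 at y ∈ ∅; common: ∅.
  x = 7: f ≡ 0 at y ∈ {7, 9}; g ≡ 0 at y ∈ {10}; common: ∅.
  x = 8: f ≡ 0 at y ∈ {3, 6}; g ≡ 0 at y ∈ {3}; common: {3}.
  x = 9: f ≡ 0 at y ∈ {0, 2}; g ≡ 0 at y ∈ {0}; common: {0}.
  x = 10: f ≡ 0 at y ∈ {3}; g ≡ 0 at y ∈ {9}; common: ∅.
Collecting: common zeros = {(2, 0), (3, 9), (8, 3), (9, 0)}, so the count is 4.
Comparison with the Bézout bound: 4 ≤ 4 = deg(f)·deg(g), as expected for curves with no common component (the bound is attained).


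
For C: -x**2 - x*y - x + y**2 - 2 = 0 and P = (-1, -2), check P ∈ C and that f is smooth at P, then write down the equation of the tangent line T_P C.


Tangent line at P: 3*x - 3*y - 3 = 0.

Step 1: f(-1, -2) = 0, so P lies on C.
Step 2: partial derivatives
  f_x(x, y) = -2*x - y - 1, f_y(x, y) = -x + 2*y.
  f_x(P) = 3, f_y(P) = -3 (gradient nonzero, so P is smooth).
Step 3: tangent line at P: 3·(x − -1) + -3·(y − -2) = 0.
Expanding: 3*x - 3*y - 3 = 0.


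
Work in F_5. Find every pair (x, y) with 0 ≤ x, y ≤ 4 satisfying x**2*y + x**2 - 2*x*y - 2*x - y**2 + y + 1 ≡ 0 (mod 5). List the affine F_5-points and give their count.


Affine F_5-points: {(0, 3), (1, 0), (2, 3)}; count = 3.

For each of the 25 pairs (x, y) ∈ F_5², evaluate f(x, y) mod 5. Record the zeros.
  x = 0: [0↦1, 1↦1, 2↦4, 3↦0, 4↦4]  zeros at y ∈ {3}
  x = 1: [0↦0, 1↦4, 2↦1, 3↦1, 4↦4]  zeros at y ∈ {0}
  x = 2: [0↦1, 1↦1, 2↦4, 3↦0, 4↦4]  zeros at y ∈ {3}
  x = 3: [0↦4, 1↦2, 2↦3, 3↦2, 4↦4]  zeros at y ∈ ∅
  x = 4: [0↦4, 1↦2, 2↦3, 3↦2, 4↦4]  zeros at y ∈ ∅
Collecting zeros: affine points = {(0, 3), (1, 0), (2, 3)}.
Total count |C(F_5)_aff| = 3.


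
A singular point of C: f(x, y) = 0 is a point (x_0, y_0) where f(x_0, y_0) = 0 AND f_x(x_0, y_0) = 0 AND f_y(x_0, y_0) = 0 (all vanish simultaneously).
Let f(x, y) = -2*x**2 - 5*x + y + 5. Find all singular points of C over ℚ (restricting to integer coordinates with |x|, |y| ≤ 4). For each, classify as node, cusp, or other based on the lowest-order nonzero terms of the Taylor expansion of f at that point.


No singular points in the scanned grid; C is smooth there.

Compute partial derivatives:
  f_x = -4*x - 5.
  f_y = 1.
f_y = 1 is a nonzero constant, so f_y never vanishes: no point (x, y) can satisfy f = f_x = f_y = 0. In particular no (x, y) ∈ {−4, ..., 4}² is singular; the curve is smooth.


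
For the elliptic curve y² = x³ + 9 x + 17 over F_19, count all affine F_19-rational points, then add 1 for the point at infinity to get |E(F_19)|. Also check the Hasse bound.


Affine points = {(0, 6), (0, 13), (2, 9), (2, 10), (5, 4), (5, 15), (7, 9), (7, 10), (10, 9), (10, 10), (16, 1), (16, 18), (18, 8), (18, 11)}; affine count = 14; |E(F_19)| = 15.

Discriminant check: Δ ∝ 4a³ + 27b² = 4·9³ + 27·17² = 4·729 + 27·289 ≡ 3 (mod 19). Nonzero ⇒ E is nonsingular.
For each x ∈ F_19, compute rhs = x³ + 9·x + 17 mod 19, then count y ∈ F_19 with y² ≡ rhs.
  x = 0: rhs = 17, matching y values: 6, 13 (2 points).
  x = 1: rhs = 8, matching y values: none (0 points).
  x = 2: rhs = 5, matching y values: 9, 10 (2 points).
  x = 3: rhs = 14, matching y values: none (0 points).
  x = 4: rhs = 3, matching y values: none (0 points).
  x = 5: rhs = 16, matching y values: 4, 15 (2 points).
  x = 6: rhs = 2, matching y values: none (0 points).
  x = 7: rhs = 5, matching y values: 9, 10 (2 points).
  x = 8: rhs = 12, matching y values: none (0 points).
  x = 9: rhs = 10, matching y values: none (0 points).
  x = 10: rhs = 5, matching y values: 9, 10 (2 points).
  x = 11: rhs = 3, matching y values: none (0 points).
  x = 12: rhs = 10, matching y values: none (0 points).
  x = 13: rhs = 13, matching y values: none (0 points).
  x = 14: rhs = 18, matching y values: none (0 points).
  x = 15: rhs = 12, matching y values: none (0 points).
  x = 16: rhs = 1, matching y values: 1, 18 (2 points).
  x = 17: rhs = 10, matching y values: none (0 points).
  x = 18: rhs = 7, matching y values: 8, 11 (2 points).
Total affine count: 14.
Full point count |E(F_19)| = 14 + 1 = 15.
Hasse bound: |15 − (19+1)| = |-5| = 5 ≤ 2√19 ≈ 8.7178 ✓.


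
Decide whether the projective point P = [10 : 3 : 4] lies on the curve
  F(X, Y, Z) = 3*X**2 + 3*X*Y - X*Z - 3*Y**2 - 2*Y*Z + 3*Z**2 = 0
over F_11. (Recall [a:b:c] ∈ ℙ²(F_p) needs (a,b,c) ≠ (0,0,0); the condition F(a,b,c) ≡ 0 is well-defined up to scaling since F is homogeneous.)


F(10,3,4) ≡ 6 (mod 11); P is NOT on the curve.

Evaluate F(10, 3, 4) term-by-term (mod 11).
  3*X**2 ↦ 3·100·1·1 = 300
  3*X*Y ↦ 3·10·3·1 = 90
  -X*Z ↦ -1·10·1·4 = -40
  -3*Y**2 ↦ -3·1·9·1 = -27
  -2*Y*Z ↦ -2·1·3·4 = -24
  3*Z**2 ↦ 3·1·1·16 = 48
Sum: F(10, 3, 4) = (300) + (90) + (-40) + (-27) + (-24) + (48) = 347.
Reducing mod 11: 347 ≡ 6 (mod 11).
Since F(a, b, c) ≡ 6 ≠ 0 (mod 11), P does NOT lie on the curve.


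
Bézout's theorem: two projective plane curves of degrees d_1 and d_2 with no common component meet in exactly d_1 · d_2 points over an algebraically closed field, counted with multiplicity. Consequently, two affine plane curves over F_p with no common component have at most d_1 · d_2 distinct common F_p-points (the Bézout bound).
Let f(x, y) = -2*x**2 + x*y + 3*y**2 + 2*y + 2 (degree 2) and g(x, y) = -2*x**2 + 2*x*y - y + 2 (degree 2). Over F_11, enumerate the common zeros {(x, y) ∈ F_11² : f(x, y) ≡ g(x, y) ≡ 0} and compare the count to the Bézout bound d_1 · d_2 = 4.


Common zeros: {(1, 0), (10, 0)}; count = 2; Bézout bound = 4.

deg(f) = 2, deg(g) = 2, so Bézout bound = 4.
Scan x ∈ F_11. For each x, list the y ∈ F_11 with f(x, y) ≡ 0 and those with g(x, y) ≡ 0 (mod 11); the common zeros in that column are the intersection.
  x = 0: f ≡ 0 at y ∈ ∅; g ≡ 0 at y ∈ {2}; common: ∅.
  x = 1: f ≡ 0 at y ∈ {0, 10}; g ≡ 0 at y ∈ {0}; common: {0}.
  x = 2: f ≡ 0 at y ∈ {3}; g ≡ 0 at y ∈ {2}; common: ∅.
  x = 3: f ≡ 0 at y ∈ ∅; g ≡ 0 at y ∈ {1}; common: ∅.
  x = 4: f ≡ 0 at y ∈ {10}; g ≡ 0 at y ∈ {9}; common: ∅.
  x = 5: f ≡ 0 at y ∈ {2, 3}; g ≡ 0 at y ∈ {9}; common: ∅.
  x = 6: f ≡ 0 at y ∈ ∅; g ≡ 0 at y ∈ ∅; common: ∅.
  x = 7: f ≡ 0 at y ∈ {2, 6}; g ≡ 0 at y ∈ {4}; common: ∅.
  x = 8: f ≡ 0 at y ∈ ∅; g ≡ 0 at y ∈ {4}; common: ∅.
  x = 9: f ≡ 0 at y ∈ ∅; g ≡ 0 at y ∈ {1}; common: ∅.
  x = 10: f ≡ 0 at y ∈ {0, 7}; g ≡ 0 at y ∈ {0}; common: {0}.
Collecting: common zeros = {(1, 0), (10, 0)}, so the count is 2.
Comparison with the Bézout bound: 2 ≤ 4 = deg(f)·deg(g), as expected for curves with no common component (the affine F_11-count falls short of the bound because intersections may lie at infinity, over extension fields, or carry multiplicity).


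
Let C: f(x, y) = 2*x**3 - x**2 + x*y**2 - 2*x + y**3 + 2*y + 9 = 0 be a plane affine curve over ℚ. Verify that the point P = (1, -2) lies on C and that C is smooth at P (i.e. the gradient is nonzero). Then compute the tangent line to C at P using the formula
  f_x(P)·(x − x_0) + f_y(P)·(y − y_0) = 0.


Tangent line at P: 6*x + 10*y + 14 = 0.

Step 1: f(1, -2) = 0, so P lies on C.
Step 2: partial derivatives
  f_x(x, y) = 6*x**2 - 2*x + y**2 - 2, f_y(x, y) = 2*x*y + 3*y**2 + 2.
  f_x(P) = 6, f_y(P) = 10 (gradient nonzero, so P is smooth).
Step 3: tangent line at P: 6·(x − 1) + 10·(y − -2) = 0.
Expanding: 6*x + 10*y + 14 = 0.


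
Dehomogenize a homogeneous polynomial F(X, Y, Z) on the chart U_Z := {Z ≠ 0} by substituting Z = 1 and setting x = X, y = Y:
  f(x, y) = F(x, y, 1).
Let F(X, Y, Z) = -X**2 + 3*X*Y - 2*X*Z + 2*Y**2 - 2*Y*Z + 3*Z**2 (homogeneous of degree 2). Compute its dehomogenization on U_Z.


f(x, y) = -x**2 + 3*x*y - 2*x + 2*y**2 - 2*y + 3

On U_Z we set Z = 1. Each monomial c·X^i·Y^j·Z^k in F becomes c·x^i·y^j·1^k = c·x^i·y^j.
Substituting Z = 1: F(X, Y, 1) = -x**2 + 3*x*y - 2*x + 2*y**2 - 2*y + 3.
Note: deg(f) ≤ deg(F) = 2; strict inequality happens when F is divisible by Z (lost terms).


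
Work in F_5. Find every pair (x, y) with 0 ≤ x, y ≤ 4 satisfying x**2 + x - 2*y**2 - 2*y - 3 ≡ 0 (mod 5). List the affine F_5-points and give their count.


Affine F_5-points: {(0, 2), (1, 1), (1, 3), (3, 1), (3, 3), (4, 2)}; count = 6.

For each of the 25 pairs (x, y) ∈ F_5², evaluate f(x, y) mod 5. Record the zeros.
  x = 0: [0↦2, 1↦3, 2↦0, 3↦3, 4↦2]  zeros at y ∈ {2}
  x = 1: [0↦4, 1↦0, 2↦2, 3↦0, 4↦4]  zeros at y ∈ {1, 3}
  x = 2: [0↦3, 1↦4, 2↦1, 3↦4, 4↦3]  zeros at y ∈ ∅
  x = 3: [0↦4, 1↦0, 2↦2, 3↦0, 4↦4]  zeros at y ∈ {1, 3}
  x = 4: [0↦2, 1↦3, 2↦0, 3↦3, 4↦2]  zeros at y ∈ {2}
Collecting zeros: affine points = {(0, 2), (1, 1), (1, 3), (3, 1), (3, 3), (4, 2)}.
Total count |C(F_5)_aff| = 6.


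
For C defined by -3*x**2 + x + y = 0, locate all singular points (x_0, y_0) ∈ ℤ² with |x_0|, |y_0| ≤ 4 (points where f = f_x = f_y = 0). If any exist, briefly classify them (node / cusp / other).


No singular points in the scanned grid; C is smooth there.

Compute partial derivatives:
  f_x = 1 - 6*x.
  f_y = 1.
f_y = 1 is a nonzero constant, so f_y never vanishes: no point (x, y) can satisfy f = f_x = f_y = 0. In particular no (x, y) ∈ {−4, ..., 4}² is singular; the curve is smooth.


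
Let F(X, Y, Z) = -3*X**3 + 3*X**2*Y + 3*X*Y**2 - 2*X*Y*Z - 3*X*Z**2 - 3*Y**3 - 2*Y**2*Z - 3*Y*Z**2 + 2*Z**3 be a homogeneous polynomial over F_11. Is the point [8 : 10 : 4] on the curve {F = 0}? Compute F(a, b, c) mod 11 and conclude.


F(8,10,4) ≡ 6 (mod 11); P is NOT on the curve.

Evaluate F(8, 10, 4) term-by-term (mod 11).
  -3*X**3 ↦ -3·512·1·1 = -1536
  3*X**2*Y ↦ 3·64·10·1 = 1920
  3*X*Y**2 ↦ 3·8·100·1 = 2400
  -2*X*Y*Z ↦ -2·8·10·4 = -640
  -3*X*Z**2 ↦ -3·8·1·16 = -384
  -3*Y**3 ↦ -3·1·1000·1 = -3000
  -2*Y**2*Z ↦ -2·1·100·4 = -800
  -3*Y*Z**2 ↦ -3·1·10·16 = -480
  2*Z**3 ↦ 2·1·1·64 = 128
Sum: F(8, 10, 4) = (-1536) + (1920) + (2400) + (-640) + (-384) + (-3000) + (-800) + (-480) + (128) = -2392.
Reducing mod 11: -2392 ≡ 6 (mod 11).
Since F(a, b, c) ≡ 6 ≠ 0 (mod 11), P does NOT lie on the curve.


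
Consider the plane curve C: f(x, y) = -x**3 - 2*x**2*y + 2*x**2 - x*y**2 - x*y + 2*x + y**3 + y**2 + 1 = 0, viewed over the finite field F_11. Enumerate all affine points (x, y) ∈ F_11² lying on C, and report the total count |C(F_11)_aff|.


Affine F_11-points: {(0, 6), (1, 3), (2, 2), (2, 5), (3, 2), (4, 2), (5, 9), (7, 3), (7, 4), (7, 10), (9, 1), (10, 3)}; count = 12.

For each of the 121 pairs (x, y) ∈ F_11², evaluate f(x, y) mod 11. Record the zeros.
  x = 0: [0↦1, 1↦3, 2↦2, 3↦4, 4↦4, 5↦8, 6↦0, 7↦8, 8↦5, 9↦8, 10↦1]  zeros at y ∈ {6}
  x = 1: [0↦4, 1↦2, 2↦6, 3↦0, 4↦1, 5↦4, 6↦4, 7↦7, 8↦8, 9↦2, 10↦6]  zeros at y ∈ {3}
  x = 2: [0↦5, 1↦6, 2↦0, 3↦4, 4↦2, 5↦0, 6↦4, 7↦9, 8↦10, 9↦2, 10↦2]  zeros at y ∈ {2, 5}
  x = 3: [0↦9, 1↦9, 2↦0, 3↦10, 4↦1, 5↦1, 6↦5, 7↦8, 8↦5, 9↦2, 10↦5]  zeros at y ∈ {2}
  x = 4: [0↦10, 1↦5, 2↦0, 3↦1, 4↦3, 5↦1, 6↦1, 7↦9, 8↦9, 9↦7, 10↦9]  zeros at y ∈ {2}
  x = 5: [0↦2, 1↦10, 2↦5, 3↦4, 4↦2, 5↦5, 6↦8, 7↦6, 8↦5, 9↦0, 10↦8]  zeros at y ∈ {9}
  x = 6: [0↦1, 1↦7, 2↦9, 3↦2, 4↦3, 5↦7, 6↦9, 7↦4, 8↦9, 9↦8, 10↦7]  zeros at y ∈ ∅
  x = 7: [0↦1, 1↦1, 2↦6, 3↦0, 4↦0, 5↦1, 6↦9, 7↦8, 8↦4, 9↦3, 10↦0]  zeros at y ∈ {3, 4, 10}
  x = 8: [0↦7, 1↦8, 2↦1, 3↦3, 4↦9, 5↦3, 6↦2, 7↦1, 8↦6, 9↦1, 10↦3]  zeros at y ∈ ∅
  x = 9: [0↦2, 1↦0, 2↦10, 3↦5, 4↦2, 5↦7, 6↦4, 7↦10, 8↦9, 9↦7, 10↦10]  zeros at y ∈ {1}
  x = 10: [0↦2, 1↦4, 2↦5, 3↦0, 4↦6, 5↦7, 6↦9, 7↦7, 8↦7, 9↦4, 10↦4]  zeros at y ∈ {3}
Collecting zeros: affine points = {(0, 6), (1, 3), (2, 2), (2, 5), (3, 2), (4, 2), (5, 9), (7, 3), (7, 4), (7, 10), (9, 1), (10, 3)}.
Total count |C(F_11)_aff| = 12.


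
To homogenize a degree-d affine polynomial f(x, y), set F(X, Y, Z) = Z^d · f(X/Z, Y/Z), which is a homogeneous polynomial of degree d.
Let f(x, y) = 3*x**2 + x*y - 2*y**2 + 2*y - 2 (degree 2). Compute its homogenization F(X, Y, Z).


F(X, Y, Z) = 3*X**2 + X*Y - 2*Y**2 + 2*Y*Z - 2*Z**2

deg(f) = 2.
Substitute x = X/Z, y = Y/Z into f, then multiply by Z^2.
  monomial 3·x^2·y^0 ↦ 3·X^2·Y^0·Z^0.
  monomial 1·x^1·y^1 ↦ 1·X^1·Y^1·Z^0.
  monomial -2·x^0·y^2 ↦ -2·X^0·Y^2·Z^0.
  monomial 2·x^0·y^1 ↦ 2·X^0·Y^1·Z^1.
  monomial -2·x^0·y^0 ↦ -2·X^0·Y^0·Z^2.
Collecting: F(X, Y, Z) = 3*X**2 + X*Y - 2*Y**2 + 2*Y*Z - 2*Z**2.


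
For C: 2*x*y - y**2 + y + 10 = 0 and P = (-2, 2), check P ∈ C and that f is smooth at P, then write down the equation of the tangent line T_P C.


Tangent line at P: 4*x - 7*y + 22 = 0.

Step 1: f(-2, 2) = 0, so P lies on C.
Step 2: partial derivatives
  f_x(x, y) = 2*y, f_y(x, y) = 2*x - 2*y + 1.
  f_x(P) = 4, f_y(P) = -7 (gradient nonzero, so P is smooth).
Step 3: tangent line at P: 4·(x − -2) + -7·(y − 2) = 0.
Expanding: 4*x - 7*y + 22 = 0.


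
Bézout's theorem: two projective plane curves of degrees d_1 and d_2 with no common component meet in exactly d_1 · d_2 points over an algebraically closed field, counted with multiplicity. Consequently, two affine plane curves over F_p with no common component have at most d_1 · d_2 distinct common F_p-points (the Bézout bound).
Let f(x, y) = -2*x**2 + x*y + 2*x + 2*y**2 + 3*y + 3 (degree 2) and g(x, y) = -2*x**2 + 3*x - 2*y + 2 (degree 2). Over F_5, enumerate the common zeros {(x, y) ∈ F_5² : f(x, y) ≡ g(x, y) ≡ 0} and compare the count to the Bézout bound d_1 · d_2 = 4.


Common zeros: ∅; count = 0; Bézout bound = 4.

deg(f) = 2, deg(g) = 2, so Bézout bound = 4.
Scan x ∈ F_5. For each x, list the y ∈ F_5 with f(x, y) ≡ 0 and those with g(x, y) ≡ 0 (mod 5); the common zeros in that column are the intersection.
  x = 0: f ≡ 0 at y ∈ {3}; g ≡ 0 at y ∈ {1}; common: ∅.
  x = 1: f ≡ 0 at y ∈ ∅; g ≡ 0 at y ∈ {4}; common: ∅.
  x = 2: f ≡ 0 at y ∈ ∅; g ≡ 0 at y ∈ {0}; common: ∅.
  x = 3: f ≡ 0 at y ∈ ∅; g ≡ 0 at y ∈ {4}; common: ∅.
  x = 4: f ≡ 0 at y ∈ ∅; g ≡ 0 at y ∈ {1}; common: ∅.
Collecting: common zeros = ∅, so the count is 0.
Comparison with the Bézout bound: 0 ≤ 4 = deg(f)·deg(g), as expected for curves with no common component (the affine F_5-count falls short of the bound because intersections may lie at infinity, over extension fields, or carry multiplicity).


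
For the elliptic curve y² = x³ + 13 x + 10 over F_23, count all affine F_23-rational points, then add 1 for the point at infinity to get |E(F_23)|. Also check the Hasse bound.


Affine points = {(1, 1), (1, 22), (5, 4), (5, 19), (10, 6), (10, 17), (11, 9), (11, 14), (12, 10), (12, 13), (16, 6), (16, 17), (18, 2), (18, 21), (19, 3), (19, 20), (20, 6), (20, 17)}; affine count = 18; |E(F_23)| = 19.

Discriminant check: Δ ∝ 4a³ + 27b² = 4·13³ + 27·10² = 4·2197 + 27·100 ≡ 11 (mod 23). Nonzero ⇒ E is nonsingular.
For each x ∈ F_23, compute rhs = x³ + 13·x + 10 mod 23, then count y ∈ F_23 with y² ≡ rhs.
  x = 0: rhs = 10, matching y values: none (0 points).
  x = 1: rhs = 1, matching y values: 1, 22 (2 points).
  x = 2: rhs = 21, matching y values: none (0 points).
  x = 3: rhs = 7, matching y values: none (0 points).
  x = 4: rhs = 11, matching y values: none (0 points).
  x = 5: rhs = 16, matching y values: 4, 19 (2 points).
  x = 6: rhs = 5, matching y values: none (0 points).
  x = 7: rhs = 7, matching y values: none (0 points).
  x = 8: rhs = 5, matching y values: none (0 points).
  x = 9: rhs = 5, matching y values: none (0 points).
  x = 10: rhs = 13, matching y values: 6, 17 (2 points).
  x = 11: rhs = 12, matching y values: 9, 14 (2 points).
  x = 12: rhs = 8, matching y values: 10, 13 (2 points).
  x = 13: rhs = 7, matching y values: none (0 points).
  x = 14: rhs = 15, matching y values: none (0 points).
  x = 15: rhs = 15, matching y values: none (0 points).
  x = 16: rhs = 13, matching y values: 6, 17 (2 points).
  x = 17: rhs = 15, matching y values: none (0 points).
  x = 18: rhs = 4, matching y values: 2, 21 (2 points).
  x = 19: rhs = 9, matching y values: 3, 20 (2 points).
  x = 20: rhs = 13, matching y values: 6, 17 (2 points).
  x = 21: rhs = 22, matching y values: none (0 points).
  x = 22: rhs = 19, matching y values: none (0 points).
Total affine count: 18.
Full point count |E(F_23)| = 18 + 1 = 19.
Hasse bound: |19 − (23+1)| = |-5| = 5 ≤ 2√23 ≈ 9.5917 ✓.


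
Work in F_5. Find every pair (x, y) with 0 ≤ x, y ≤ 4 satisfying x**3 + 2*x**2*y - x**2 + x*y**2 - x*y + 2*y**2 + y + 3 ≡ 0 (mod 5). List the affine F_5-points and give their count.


Affine F_5-points: {(3, 4)}; count = 1.

For each of the 25 pairs (x, y) ∈ F_5², evaluate f(x, y) mod 5. Record the zeros.
  x = 0: [0↦3, 1↦1, 2↦3, 3↦4, 4↦4]  zeros at y ∈ ∅
  x = 1: [0↦3, 1↦3, 2↦4, 3↦1, 4↦4]  zeros at y ∈ ∅
  x = 2: [0↦2, 1↦3, 2↦2, 3↦4, 4↦4]  zeros at y ∈ ∅
  x = 3: [0↦1, 1↦2, 2↦3, 3↦4, 4↦0]  zeros at y ∈ {4}
  x = 4: [0↦1, 1↦1, 2↦3, 3↦2, 4↦3]  zeros at y ∈ ∅
Collecting zeros: affine points = {(3, 4)}.
Total count |C(F_5)_aff| = 1.


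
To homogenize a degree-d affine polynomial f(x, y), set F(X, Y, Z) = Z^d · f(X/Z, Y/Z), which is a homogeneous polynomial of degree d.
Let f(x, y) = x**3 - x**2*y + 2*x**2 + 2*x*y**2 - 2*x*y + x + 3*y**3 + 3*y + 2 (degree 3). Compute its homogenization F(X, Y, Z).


F(X, Y, Z) = X**3 - X**2*Y + 2*X**2*Z + 2*X*Y**2 - 2*X*Y*Z + X*Z**2 + 3*Y**3 + 3*Y*Z**2 + 2*Z**3

deg(f) = 3.
Substitute x = X/Z, y = Y/Z into f, then multiply by Z^3.
  monomial 1·x^3·y^0 ↦ 1·X^3·Y^0·Z^0.
  monomial -1·x^2·y^1 ↦ -1·X^2·Y^1·Z^0.
  monomial 2·x^2·y^0 ↦ 2·X^2·Y^0·Z^1.
  monomial 2·x^1·y^2 ↦ 2·X^1·Y^2·Z^0.
  monomial -2·x^1·y^1 ↦ -2·X^1·Y^1·Z^1.
  monomial 1·x^1·y^0 ↦ 1·X^1·Y^0·Z^2.
  monomial 3·x^0·y^3 ↦ 3·X^0·Y^3·Z^0.
  monomial 3·x^0·y^1 ↦ 3·X^0·Y^1·Z^2.
  monomial 2·x^0·y^0 ↦ 2·X^0·Y^0·Z^3.
Collecting: F(X, Y, Z) = X**3 - X**2*Y + 2*X**2*Z + 2*X*Y**2 - 2*X*Y*Z + X*Z**2 + 3*Y**3 + 3*Y*Z**2 + 2*Z**3.


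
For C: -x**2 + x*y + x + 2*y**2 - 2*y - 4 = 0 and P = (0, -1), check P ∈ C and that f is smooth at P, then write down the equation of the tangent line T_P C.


Tangent line at P: -6*y - 6 = 0.

Step 1: f(0, -1) = 0, so P lies on C.
Step 2: partial derivatives
  f_x(x, y) = -2*x + y + 1, f_y(x, y) = x + 4*y - 2.
  f_x(P) = 0, f_y(P) = -6 (gradient nonzero, so P is smooth).
Step 3: tangent line at P: 0·(x − 0) + -6·(y − -1) = 0.
Expanding: -6*y - 6 = 0.


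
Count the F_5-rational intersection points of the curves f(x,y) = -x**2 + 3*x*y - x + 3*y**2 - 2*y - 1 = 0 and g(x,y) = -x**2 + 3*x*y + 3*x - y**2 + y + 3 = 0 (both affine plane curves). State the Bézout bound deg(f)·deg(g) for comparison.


Common zeros: ∅; count = 0; Bézout bound = 4.

deg(f) = 2, deg(g) = 2, so Bézout bound = 4.
Scan x ∈ F_5. For each x, list the y ∈ F_5 with f(x, y) ≡ 0 and those with g(x, y) ≡ 0 (mod 5); the common zeros in that column are the intersection.
  x = 0: f ≡ 0 at y ∈ {1, 3}; g ≡ 0 at y ∈ ∅; common: ∅.
  x = 1: f ≡ 0 at y ∈ ∅; g ≡ 0 at y ∈ {0, 4}; common: ∅.
  x = 2: f ≡ 0 at y ∈ {1}; g ≡ 0 at y ∈ {0, 2}; common: ∅.
  x = 3: f ≡ 0 at y ∈ {3}; g ≡ 0 at y ∈ ∅; common: ∅.
  x = 4: f ≡ 0 at y ∈ ∅; g ≡ 0 at y ∈ {4}; common: ∅.
Collecting: common zeros = ∅, so the count is 0.
Comparison with the Bézout bound: 0 ≤ 4 = deg(f)·deg(g), as expected for curves with no common component (the affine F_5-count falls short of the bound because intersections may lie at infinity, over extension fields, or carry multiplicity).


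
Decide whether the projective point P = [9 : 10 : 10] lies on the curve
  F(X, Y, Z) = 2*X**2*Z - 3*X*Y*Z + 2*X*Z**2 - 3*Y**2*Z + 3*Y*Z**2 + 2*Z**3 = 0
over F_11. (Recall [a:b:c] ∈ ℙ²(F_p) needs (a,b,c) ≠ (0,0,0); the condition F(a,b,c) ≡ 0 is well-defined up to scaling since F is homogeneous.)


F(9,10,10) ≡ 3 (mod 11); P is NOT on the curve.

Evaluate F(9, 10, 10) term-by-term (mod 11).
  2*X**2*Z ↦ 2·81·1·10 = 1620
  -3*X*Y*Z ↦ -3·9·10·10 = -2700
  2*X*Z**2 ↦ 2·9·1·100 = 1800
  -3*Y**2*Z ↦ -3·1·100·10 = -3000
  3*Y*Z**2 ↦ 3·1·10·100 = 3000
  2*Z**3 ↦ 2·1·1·1000 = 2000
Sum: F(9, 10, 10) = (1620) + (-2700) + (1800) + (-3000) + (3000) + (2000) = 2720.
Reducing mod 11: 2720 ≡ 3 (mod 11).
Since F(a, b, c) ≡ 3 ≠ 0 (mod 11), P does NOT lie on the curve.


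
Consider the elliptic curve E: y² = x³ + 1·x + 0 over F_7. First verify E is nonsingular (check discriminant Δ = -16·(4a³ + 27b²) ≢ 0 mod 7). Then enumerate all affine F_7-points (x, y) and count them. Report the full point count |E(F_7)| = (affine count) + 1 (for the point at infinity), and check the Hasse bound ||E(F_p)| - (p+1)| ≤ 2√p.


Affine points = {(0, 0), (1, 3), (1, 4), (3, 3), (3, 4), (5, 2), (5, 5)}; affine count = 7; |E(F_7)| = 8.

Discriminant check: Δ ∝ 4a³ + 27b² = 4·1³ + 27·0² = 4·1 + 27·0 ≡ 4 (mod 7). Nonzero ⇒ E is nonsingular.
For each x ∈ F_7, compute rhs = x³ + 1·x + 0 mod 7, then count y ∈ F_7 with y² ≡ rhs.
  x = 0: rhs = 0, matching y values: 0 (1 points).
  x = 1: rhs = 2, matching y values: 3, 4 (2 points).
  x = 2: rhs = 3, matching y values: none (0 points).
  x = 3: rhs = 2, matching y values: 3, 4 (2 points).
  x = 4: rhs = 5, matching y values: none (0 points).
  x = 5: rhs = 4, matching y values: 2, 5 (2 points).
  x = 6: rhs = 5, matching y values: none (0 points).
Total affine count: 7.
Full point count |E(F_7)| = 7 + 1 = 8.
Hasse bound: |8 − (7+1)| = |0| = 0 ≤ 2√7 ≈ 5.2915 ✓.


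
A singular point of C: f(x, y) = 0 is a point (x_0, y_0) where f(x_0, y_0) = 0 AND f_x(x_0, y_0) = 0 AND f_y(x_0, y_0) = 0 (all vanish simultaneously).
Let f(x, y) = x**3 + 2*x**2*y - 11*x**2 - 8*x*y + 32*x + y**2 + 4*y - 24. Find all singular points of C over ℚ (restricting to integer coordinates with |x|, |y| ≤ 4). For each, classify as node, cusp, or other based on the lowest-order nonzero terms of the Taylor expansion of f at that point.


Singular points: {(2, 2)}; classification: node.

Compute partial derivatives:
  f_x = 3*x**2 + 4*x*y - 22*x - 8*y + 32.
  f_y = 2*x**2 - 8*x + 2*y + 4.
Scan x_0 ∈ {−4, ..., 4}. For each x_0, f_y(x_0, y) is a polynomial in y; find its integer roots y ∈ {−4, ..., 4}, then test f_x and f at those candidates.
  x = -4: f_y(-4, y) = 2*y + 68; no integer root y with |y| ≤ 4.
  x = -3: f_y(-3, y) = 2*y + 46; no integer root y with |y| ≤ 4.
  x = -2: f_y(-2, y) = 2*y + 28; no integer root y with |y| ≤ 4.
  x = -1: f_y(-1, y) = 2*y + 14; no integer root y with |y| ≤ 4.
  x = 0: f_y(0, y) = 2*y + 4; vanishes at y ∈ {-2}. (0, -2): f_x = 48 ≠ 0.
  x = 1: f_y(1, y) = 2*y - 2; vanishes at y ∈ {1}. (1, 1): f_x = 9 ≠ 0.
  x = 2: f_y(2, y) = 2*y - 4; vanishes at y ∈ {2}. (2, 2): f_x = 0, f = 0 — SINGULAR.
  x = 3: f_y(3, y) = 2*y - 2; vanishes at y ∈ {1}. (3, 1): f_x = -3 ≠ 0.
  x = 4: f_y(4, y) = 2*y + 4; vanishes at y ∈ {-2}. (4, -2): f_x = -24 ≠ 0.
Only singular point on the grid: (2, 2).
Classify: substitute x = 2 + u, y = 2 + v and expand: f = u**3 + 2*u**2*v - u**2 + v**2.
No constant or linear terms (consistent with a singular point). Quadratic part: -u**2 + v**2. Cubic part: u**3 + 2*u**2*v.
The quadratic part v**2 - u**2 = (v − u)(v + u) splits into two distinct linear factors, so there are two distinct tangent lines y − 2 = ±(x − 2) — this is a node (ordinary double point).
Classification: node.


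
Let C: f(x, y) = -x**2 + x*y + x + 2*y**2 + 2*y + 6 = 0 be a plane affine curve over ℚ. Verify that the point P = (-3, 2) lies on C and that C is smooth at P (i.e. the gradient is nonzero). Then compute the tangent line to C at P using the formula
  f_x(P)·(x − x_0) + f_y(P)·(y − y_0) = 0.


Tangent line at P: 9*x + 7*y + 13 = 0.

Step 1: f(-3, 2) = 0, so P lies on C.
Step 2: partial derivatives
  f_x(x, y) = -2*x + y + 1, f_y(x, y) = x + 4*y + 2.
  f_x(P) = 9, f_y(P) = 7 (gradient nonzero, so P is smooth).
Step 3: tangent line at P: 9·(x − -3) + 7·(y − 2) = 0.
Expanding: 9*x + 7*y + 13 = 0.


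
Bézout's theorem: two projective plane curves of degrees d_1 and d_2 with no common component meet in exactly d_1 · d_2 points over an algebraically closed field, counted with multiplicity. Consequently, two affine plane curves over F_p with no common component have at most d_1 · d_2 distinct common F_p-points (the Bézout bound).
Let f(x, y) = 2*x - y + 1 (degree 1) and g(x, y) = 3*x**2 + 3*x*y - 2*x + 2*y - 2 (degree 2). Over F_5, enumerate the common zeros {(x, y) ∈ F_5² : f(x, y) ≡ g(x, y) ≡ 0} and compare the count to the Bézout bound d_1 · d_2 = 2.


Common zeros: {(0, 1)}; count = 1; Bézout bound = 2.

deg(f) = 1, deg(g) = 2, so Bézout bound = 2.
Scan x ∈ F_5. For each x, list the y ∈ F_5 with f(x, y) ≡ 0 and those with g(x, y) ≡ 0 (mod 5); the common zeros in that column are the intersection.
  x = 0: f ≡ 0 at y ∈ {1}; g ≡ 0 at y ∈ {1}; common: {1}.
  x = 1: f ≡ 0 at y ∈ {3}; g ≡ 0 at y ∈ ∅; common: ∅.
  x = 2: f ≡ 0 at y ∈ {0}; g ≡ 0 at y ∈ {3}; common: ∅.
  x = 3: f ≡ 0 at y ∈ {2}; g ≡ 0 at y ∈ {1}; common: ∅.
  x = 4: f ≡ 0 at y ∈ {4}; g ≡ 0 at y ∈ {3}; common: ∅.
Collecting: common zeros = {(0, 1)}, so the count is 1.
Comparison with the Bézout bound: 1 ≤ 2 = deg(f)·deg(g), as expected for curves with no common component (the affine F_5-count falls short of the bound because intersections may lie at infinity, over extension fields, or carry multiplicity).


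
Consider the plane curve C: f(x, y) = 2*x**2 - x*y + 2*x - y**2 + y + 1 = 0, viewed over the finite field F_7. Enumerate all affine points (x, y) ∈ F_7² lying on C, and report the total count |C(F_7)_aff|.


Affine F_7-points: {(2, 2), (2, 4), (5, 1), (5, 2), (6, 4), (6, 5)}; count = 6.

For each of the 49 pairs (x, y) ∈ F_7², evaluate f(x, y) mod 7. Record the zeros.
  x = 0: [0↦1, 1↦1, 2↦6, 3↦2, 4↦3, 5↦2, 6↦6]  zeros at y ∈ ∅
  x = 1: [0↦5, 1↦4, 2↦1, 3↦3, 4↦3, 5↦1, 6↦4]  zeros at y ∈ ∅
  x = 2: [0↦6, 1↦4, 2↦0, 3↦1, 4↦0, 5↦4, 6↦6]  zeros at y ∈ {2, 4}
  x = 3: [0↦4, 1↦1, 2↦3, 3↦3, 4↦1, 5↦4, 6↦5]  zeros at y ∈ ∅
  x = 4: [0↦6, 1↦2, 2↦3, 3↦2, 4↦6, 5↦1, 6↦1]  zeros at y ∈ ∅
  x = 5: [0↦5, 1↦0, 2↦0, 3↦5, 4↦1, 5↦2, 6↦1]  zeros at y ∈ {1, 2}
  x = 6: [0↦1, 1↦2, 2↦1, 3↦5, 4↦0, 5↦0, 6↦5]  zeros at y ∈ {4, 5}
Collecting zeros: affine points = {(2, 2), (2, 4), (5, 1), (5, 2), (6, 4), (6, 5)}.
Total count |C(F_7)_aff| = 6.


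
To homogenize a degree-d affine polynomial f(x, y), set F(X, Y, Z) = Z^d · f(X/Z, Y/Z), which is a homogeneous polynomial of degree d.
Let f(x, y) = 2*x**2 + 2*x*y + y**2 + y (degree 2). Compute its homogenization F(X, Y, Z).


F(X, Y, Z) = 2*X**2 + 2*X*Y + Y**2 + Y*Z

deg(f) = 2.
Substitute x = X/Z, y = Y/Z into f, then multiply by Z^2.
  monomial 2·x^2·y^0 ↦ 2·X^2·Y^0·Z^0.
  monomial 2·x^1·y^1 ↦ 2·X^1·Y^1·Z^0.
  monomial 1·x^0·y^2 ↦ 1·X^0·Y^2·Z^0.
  monomial 1·x^0·y^1 ↦ 1·X^0·Y^1·Z^1.
Collecting: F(X, Y, Z) = 2*X**2 + 2*X*Y + Y**2 + Y*Z.


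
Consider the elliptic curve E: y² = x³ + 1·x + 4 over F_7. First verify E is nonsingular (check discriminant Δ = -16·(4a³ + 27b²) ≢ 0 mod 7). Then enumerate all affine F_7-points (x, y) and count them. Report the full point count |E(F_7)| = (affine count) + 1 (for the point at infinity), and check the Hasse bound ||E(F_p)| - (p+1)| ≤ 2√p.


Affine points = {(0, 2), (0, 5), (2, 0), (4, 3), (4, 4), (5, 1), (5, 6), (6, 3), (6, 4)}; affine count = 9; |E(F_7)| = 10.

Discriminant check: Δ ∝ 4a³ + 27b² = 4·1³ + 27·4² = 4·1 + 27·16 ≡ 2 (mod 7). Nonzero ⇒ E is nonsingular.
For each x ∈ F_7, compute rhs = x³ + 1·x + 4 mod 7, then count y ∈ F_7 with y² ≡ rhs.
  x = 0: rhs = 4, matching y values: 2, 5 (2 points).
  x = 1: rhs = 6, matching y values: none (0 points).
  x = 2: rhs = 0, matching y values: 0 (1 points).
  x = 3: rhs = 6, matching y values: none (0 points).
  x = 4: rhs = 2, matching y values: 3, 4 (2 points).
  x = 5: rhs = 1, matching y values: 1, 6 (2 points).
  x = 6: rhs = 2, matching y values: 3, 4 (2 points).
Total affine count: 9.
Full point count |E(F_7)| = 9 + 1 = 10.
Hasse bound: |10 − (7+1)| = |2| = 2 ≤ 2√7 ≈ 5.2915 ✓.


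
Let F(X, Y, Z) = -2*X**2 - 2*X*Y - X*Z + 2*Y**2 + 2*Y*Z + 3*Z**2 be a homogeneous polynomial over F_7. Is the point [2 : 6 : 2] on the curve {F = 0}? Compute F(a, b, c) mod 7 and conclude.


F(2,6,2) ≡ 2 (mod 7); P is NOT on the curve.

Evaluate F(2, 6, 2) term-by-term (mod 7).
  -2*X**2 ↦ -2·4·1·1 = -8
  -2*X*Y ↦ -2·2·6·1 = -24
  -X*Z ↦ -1·2·1·2 = -4
  2*Y**2 ↦ 2·1·36·1 = 72
  2*Y*Z ↦ 2·1·6·2 = 24
  3*Z**2 ↦ 3·1·1·4 = 12
Sum: F(2, 6, 2) = (-8) + (-24) + (-4) + (72) + (24) + (12) = 72.
Reducing mod 7: 72 ≡ 2 (mod 7).
Since F(a, b, c) ≡ 2 ≠ 0 (mod 7), P does NOT lie on the curve.


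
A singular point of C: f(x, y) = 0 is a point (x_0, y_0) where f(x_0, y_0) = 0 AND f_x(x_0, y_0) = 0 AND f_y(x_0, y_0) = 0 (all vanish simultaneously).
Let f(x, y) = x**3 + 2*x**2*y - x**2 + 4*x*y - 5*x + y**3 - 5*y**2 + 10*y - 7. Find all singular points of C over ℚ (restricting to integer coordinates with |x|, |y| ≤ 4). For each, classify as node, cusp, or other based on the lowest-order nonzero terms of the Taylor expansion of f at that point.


Singular points: {(-1, 2)}; classification: cusp.

Compute partial derivatives:
  f_x = 3*x**2 + 4*x*y - 2*x + 4*y - 5.
  f_y = 2*x**2 + 4*x + 3*y**2 - 10*y + 10.
Scan x_0 ∈ {−4, ..., 4}. For each x_0, f_y(x_0, y) is a polynomial in y; find its integer roots y ∈ {−4, ..., 4}, then test f_x and f at those candidates.
  x = -4: f_y(-4, y) = 3*y**2 - 10*y + 26; no integer root y with |y| ≤ 4.
  x = -3: f_y(-3, y) = 3*y**2 - 10*y + 16; no integer root y with |y| ≤ 4.
  x = -2: f_y(-2, y) = 3*y**2 - 10*y + 10; no integer root y with |y| ≤ 4.
  x = -1: f_y(-1, y) = 3*y**2 - 10*y + 8; vanishes at y ∈ {2}. (-1, 2): f_x = 0, f = 0 — SINGULAR.
  x = 0: f_y(0, y) = 3*y**2 - 10*y + 10; no integer root y with |y| ≤ 4.
  x = 1: f_y(1, y) = 3*y**2 - 10*y + 16; no integer root y with |y| ≤ 4.
  x = 2: f_y(2, y) = 3*y**2 - 10*y + 26; no integer root y with |y| ≤ 4.
  x = 3: f_y(3, y) = 3*y**2 - 10*y + 40; no integer root y with |y| ≤ 4.
  x = 4: f_y(4, y) = 3*y**2 - 10*y + 58; no integer root y with |y| ≤ 4.
Only singular point on the grid: (-1, 2).
Classify: substitute x = -1 + u, y = 2 + v and expand: f = u**3 + 2*u**2*v + v**3 + v**2.
No constant or linear terms (consistent with a singular point). Quadratic part: v**2. Cubic part: u**3 + 2*u**2*v + v**3.
The quadratic part v**2 is a perfect square, so there is a single (double) tangent line v = 0, i.e. y = 2. Restricting the cubic part to that line (v = 0) leaves u**3 ≠ 0, so f is not divisible by v and the branch is v² ≈ -u**3 to lowest order — this is a cusp.
Classification: cusp.


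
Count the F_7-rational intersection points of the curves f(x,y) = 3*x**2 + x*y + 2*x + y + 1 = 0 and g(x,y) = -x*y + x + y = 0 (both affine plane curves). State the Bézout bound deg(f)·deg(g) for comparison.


Common zeros: ∅; count = 0; Bézout bound = 4.

deg(f) = 2, deg(g) = 2, so Bézout bound = 4.
Scan x ∈ F_7. For each x, list the y ∈ F_7 with f(x, y) ≡ 0 and those with g(x, y) ≡ 0 (mod 7); the common zeros in that column are the intersection.
  x = 0: f ≡ 0 at y ∈ {6}; g ≡ 0 at y ∈ {0}; common: ∅.
  x = 1: f ≡ 0 at y ∈ {4}; g ≡ 0 at y ∈ ∅; common: ∅.
  x = 2: f ≡ 0 at y ∈ {6}; g ≡ 0 at y ∈ {2}; common: ∅.
  x = 3: f ≡ 0 at y ∈ {2}; g ≡ 0 at y ∈ {5}; common: ∅.
  x = 4: f ≡ 0 at y ∈ {4}; g ≡ 0 at y ∈ {6}; common: ∅.
  x = 5: f ≡ 0 at y ∈ {2}; g ≡ 0 at y ∈ {3}; common: ∅.
  x = 6: f ≡ 0 at y ∈ ∅; g ≡ 0 at y ∈ {4}; common: ∅.
Collecting: common zeros = ∅, so the count is 0.
Comparison with the Bézout bound: 0 ≤ 4 = deg(f)·deg(g), as expected for curves with no common component (the affine F_7-count falls short of the bound because intersections may lie at infinity, over extension fields, or carry multiplicity).


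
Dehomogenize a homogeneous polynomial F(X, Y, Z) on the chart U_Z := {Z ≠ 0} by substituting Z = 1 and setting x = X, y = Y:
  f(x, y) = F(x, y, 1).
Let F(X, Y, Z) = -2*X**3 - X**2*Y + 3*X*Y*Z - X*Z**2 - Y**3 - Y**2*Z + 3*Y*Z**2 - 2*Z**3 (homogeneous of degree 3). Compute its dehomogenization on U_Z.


f(x, y) = -2*x**3 - x**2*y + 3*x*y - x - y**3 - y**2 + 3*y - 2

On U_Z we set Z = 1. Each monomial c·X^i·Y^j·Z^k in F becomes c·x^i·y^j·1^k = c·x^i·y^j.
Substituting Z = 1: F(X, Y, 1) = -2*x**3 - x**2*y + 3*x*y - x - y**3 - y**2 + 3*y - 2.
Note: deg(f) ≤ deg(F) = 3; strict inequality happens when F is divisible by Z (lost terms).


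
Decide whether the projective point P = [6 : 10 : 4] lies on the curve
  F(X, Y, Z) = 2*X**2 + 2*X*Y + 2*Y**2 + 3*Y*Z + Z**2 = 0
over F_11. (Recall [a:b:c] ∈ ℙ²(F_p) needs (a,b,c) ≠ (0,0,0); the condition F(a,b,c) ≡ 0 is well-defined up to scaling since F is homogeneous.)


F(6,10,4) ≡ 0 (mod 11); P is on the curve.

Evaluate F(6, 10, 4) term-by-term (mod 11).
  2*X**2 ↦ 2·36·1·1 = 72
  2*X*Y ↦ 2·6·10·1 = 120
  2*Y**2 ↦ 2·1·100·1 = 200
  3*Y*Z ↦ 3·1·10·4 = 120
  Z**2 ↦ 1·1·1·16 = 16
Sum: F(6, 10, 4) = (72) + (120) + (200) + (120) + (16) = 528.
Reducing mod 11: 528 ≡ 0 (mod 11).
Since F(a, b, c) ≡ 0 (mod 11), P lies on the curve.
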